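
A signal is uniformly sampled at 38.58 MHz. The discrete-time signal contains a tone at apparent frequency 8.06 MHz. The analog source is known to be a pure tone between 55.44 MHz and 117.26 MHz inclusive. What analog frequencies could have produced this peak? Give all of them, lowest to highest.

69.1 MHz, 85.22 MHz, 107.68 MHz

Frequencies that alias to 8.06 MHz are k·fs ± 8.06 MHz for integer k ≥ 0.
k=0: 8.06 MHz.
k=1: 30.52 MHz, 46.64 MHz.
k=2: 69.1 MHz, 85.22 MHz.
k=3: 107.68 MHz, 123.8 MHz.
k=4: 146.26 MHz, 162.38 MHz.
Within [55.44 MHz, 117.26 MHz]: 69.1 MHz, 85.22 MHz, 107.68 MHz.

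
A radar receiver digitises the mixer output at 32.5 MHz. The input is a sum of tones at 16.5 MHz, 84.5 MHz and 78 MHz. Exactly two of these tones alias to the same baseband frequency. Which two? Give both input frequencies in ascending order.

78 MHz, 84.5 MHz

fs/2 = 16.25 MHz.
16.5 MHz > fs/2 = 16.25 MHz, folds to fs − 16.5 MHz = 16 MHz.
84.5 MHz mod fs = 19.5 MHz.
19.5 MHz > fs/2 = 16.25 MHz, folds to fs − 19.5 MHz = 13 MHz.
78 MHz mod fs = 13 MHz.
13 MHz ≤ fs/2 = 16.25 MHz, appears at 13 MHz.
78 MHz and 84.5 MHz both map to 13 MHz.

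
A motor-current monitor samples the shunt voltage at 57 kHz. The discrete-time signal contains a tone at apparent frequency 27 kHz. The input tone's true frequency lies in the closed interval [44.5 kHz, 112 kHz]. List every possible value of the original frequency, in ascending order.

Frequencies that alias to 27 kHz are k·fs ± 27 kHz for integer k ≥ 0.
k=0: 27 kHz.
k=1: 30 kHz, 84 kHz.
k=2: 87 kHz, 141 kHz.
k=3: 144 kHz, 198 kHz.
Within [44.5 kHz, 112 kHz]: 84 kHz, 87 kHz.

84 kHz, 87 kHz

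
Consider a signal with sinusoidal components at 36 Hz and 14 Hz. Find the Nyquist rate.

72 Hz

Highest-frequency component: 36 Hz.
Nyquist rate = 2 × 36 Hz = 72 Hz.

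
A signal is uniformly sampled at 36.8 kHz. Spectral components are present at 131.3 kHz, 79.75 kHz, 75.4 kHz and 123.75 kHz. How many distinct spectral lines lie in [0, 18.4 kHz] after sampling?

fs/2 = 18.4 kHz.
131.3 kHz mod fs = 20.9 kHz.
20.9 kHz > fs/2 = 18.4 kHz, folds to fs − 20.9 kHz = 15.9 kHz.
79.75 kHz mod fs = 6.15 kHz.
6.15 kHz ≤ fs/2 = 18.4 kHz, appears at 6.15 kHz.
75.4 kHz mod fs = 1.8 kHz.
1.8 kHz ≤ fs/2 = 18.4 kHz, appears at 1.8 kHz.
123.75 kHz mod fs = 13.35 kHz.
13.35 kHz ≤ fs/2 = 18.4 kHz, appears at 13.35 kHz.
Distinct values: {1.8 kHz, 6.15 kHz, 13.35 kHz, 15.9 kHz} → 4.

4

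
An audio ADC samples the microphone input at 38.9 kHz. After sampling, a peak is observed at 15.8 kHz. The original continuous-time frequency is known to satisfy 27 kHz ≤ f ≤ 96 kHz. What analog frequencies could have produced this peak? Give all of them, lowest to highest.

54.7 kHz, 62 kHz, 93.6 kHz

Frequencies that alias to 15.8 kHz are k·fs ± 15.8 kHz for integer k ≥ 0.
k=0: 15.8 kHz.
k=1: 23.1 kHz, 54.7 kHz.
k=2: 62 kHz, 93.6 kHz.
k=3: 100.9 kHz, 132.5 kHz.
Within [27 kHz, 96 kHz]: 54.7 kHz, 62 kHz, 93.6 kHz.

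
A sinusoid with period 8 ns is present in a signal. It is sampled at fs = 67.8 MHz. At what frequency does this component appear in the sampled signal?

10.6 MHz

T = 8 ns → f = 1/T = 125 MHz.
125 MHz mod fs = 57.2 MHz.
57.2 MHz > fs/2 = 33.9 MHz, folds to fs − 57.2 MHz = 10.6 MHz.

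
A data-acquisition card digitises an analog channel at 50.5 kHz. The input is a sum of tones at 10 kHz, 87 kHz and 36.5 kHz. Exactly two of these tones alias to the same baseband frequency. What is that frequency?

fs/2 = 25.25 kHz.
10 kHz ≤ fs/2 = 25.25 kHz, passes unchanged.
87 kHz mod fs = 36.5 kHz.
36.5 kHz > fs/2 = 25.25 kHz, folds to fs − 36.5 kHz = 14 kHz.
36.5 kHz > fs/2 = 25.25 kHz, folds to fs − 36.5 kHz = 14 kHz.
36.5 kHz and 87 kHz both map to 14 kHz.

14 kHz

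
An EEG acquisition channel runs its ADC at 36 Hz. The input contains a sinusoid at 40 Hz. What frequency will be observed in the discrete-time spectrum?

40 Hz mod fs = 4 Hz.
4 Hz ≤ fs/2 = 18 Hz, appears at 4 Hz.

4 Hz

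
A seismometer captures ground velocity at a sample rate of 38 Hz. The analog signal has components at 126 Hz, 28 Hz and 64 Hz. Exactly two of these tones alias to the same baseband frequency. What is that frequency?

12 Hz

fs/2 = 19 Hz.
126 Hz mod fs = 12 Hz.
12 Hz ≤ fs/2 = 19 Hz, appears at 12 Hz.
28 Hz > fs/2 = 19 Hz, folds to fs − 28 Hz = 10 Hz.
64 Hz mod fs = 26 Hz.
26 Hz > fs/2 = 19 Hz, folds to fs − 26 Hz = 12 Hz.
64 Hz and 126 Hz both map to 12 Hz.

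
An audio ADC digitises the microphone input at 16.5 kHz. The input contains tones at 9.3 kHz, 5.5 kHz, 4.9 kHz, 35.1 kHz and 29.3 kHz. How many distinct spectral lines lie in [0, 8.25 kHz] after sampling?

5

fs/2 = 8.25 kHz.
9.3 kHz > fs/2 = 8.25 kHz, folds to fs − 9.3 kHz = 7.2 kHz.
5.5 kHz ≤ fs/2 = 8.25 kHz, passes unchanged.
4.9 kHz ≤ fs/2 = 8.25 kHz, passes unchanged.
35.1 kHz mod fs = 2.1 kHz.
2.1 kHz ≤ fs/2 = 8.25 kHz, appears at 2.1 kHz.
29.3 kHz mod fs = 12.8 kHz.
12.8 kHz > fs/2 = 8.25 kHz, folds to fs − 12.8 kHz = 3.7 kHz.
Distinct values: {2.1 kHz, 3.7 kHz, 4.9 kHz, 5.5 kHz, 7.2 kHz} → 5.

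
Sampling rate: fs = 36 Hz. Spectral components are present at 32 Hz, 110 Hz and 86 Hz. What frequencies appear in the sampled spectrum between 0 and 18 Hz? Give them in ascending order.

2 Hz, 4 Hz, 14 Hz

fs/2 = 18 Hz.
32 Hz > fs/2 = 18 Hz, folds to fs − 32 Hz = 4 Hz.
110 Hz mod fs = 2 Hz.
2 Hz ≤ fs/2 = 18 Hz, appears at 2 Hz.
86 Hz mod fs = 14 Hz.
14 Hz ≤ fs/2 = 18 Hz, appears at 14 Hz.
Distinct values: {2 Hz, 4 Hz, 14 Hz}.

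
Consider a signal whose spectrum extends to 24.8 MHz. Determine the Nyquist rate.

49.6 MHz

Nyquist rate = 2 × 24.8 MHz = 49.6 MHz.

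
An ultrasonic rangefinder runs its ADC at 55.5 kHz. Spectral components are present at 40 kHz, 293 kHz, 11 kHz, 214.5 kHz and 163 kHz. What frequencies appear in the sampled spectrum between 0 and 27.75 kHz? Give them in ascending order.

fs/2 = 27.75 kHz.
40 kHz > fs/2 = 27.75 kHz, folds to fs − 40 kHz = 15.5 kHz.
293 kHz mod fs = 15.5 kHz.
15.5 kHz ≤ fs/2 = 27.75 kHz, appears at 15.5 kHz.
11 kHz ≤ fs/2 = 27.75 kHz, passes unchanged.
214.5 kHz mod fs = 48 kHz.
48 kHz > fs/2 = 27.75 kHz, folds to fs − 48 kHz = 7.5 kHz.
163 kHz mod fs = 52 kHz.
52 kHz > fs/2 = 27.75 kHz, folds to fs − 52 kHz = 3.5 kHz.
Distinct values: {3.5 kHz, 7.5 kHz, 11 kHz, 15.5 kHz}.

3.5 kHz, 7.5 kHz, 11 kHz, 15.5 kHz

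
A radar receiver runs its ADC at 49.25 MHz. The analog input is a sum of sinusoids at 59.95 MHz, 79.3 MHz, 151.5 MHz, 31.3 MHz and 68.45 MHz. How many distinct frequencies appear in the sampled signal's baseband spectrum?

4

fs/2 = 24.625 MHz.
59.95 MHz mod fs = 10.7 MHz.
10.7 MHz ≤ fs/2 = 24.625 MHz, appears at 10.7 MHz.
79.3 MHz mod fs = 30.05 MHz.
30.05 MHz > fs/2 = 24.625 MHz, folds to fs − 30.05 MHz = 19.2 MHz.
151.5 MHz mod fs = 3.75 MHz.
3.75 MHz ≤ fs/2 = 24.625 MHz, appears at 3.75 MHz.
31.3 MHz > fs/2 = 24.625 MHz, folds to fs − 31.3 MHz = 17.95 MHz.
68.45 MHz mod fs = 19.2 MHz.
19.2 MHz ≤ fs/2 = 24.625 MHz, appears at 19.2 MHz.
Distinct values: {3.75 MHz, 10.7 MHz, 17.95 MHz, 19.2 MHz} → 4.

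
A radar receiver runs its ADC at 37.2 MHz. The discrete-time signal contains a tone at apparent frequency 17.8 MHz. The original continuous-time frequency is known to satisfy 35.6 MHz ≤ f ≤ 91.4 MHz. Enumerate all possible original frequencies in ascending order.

Frequencies that alias to 17.8 MHz are k·fs ± 17.8 MHz for integer k ≥ 0.
k=0: 17.8 MHz.
k=1: 19.4 MHz, 55 MHz.
k=2: 56.6 MHz, 92.2 MHz.
k=3: 93.8 MHz, 129.4 MHz.
Within [35.6 MHz, 91.4 MHz]: 55 MHz, 56.6 MHz.

55 MHz, 56.6 MHz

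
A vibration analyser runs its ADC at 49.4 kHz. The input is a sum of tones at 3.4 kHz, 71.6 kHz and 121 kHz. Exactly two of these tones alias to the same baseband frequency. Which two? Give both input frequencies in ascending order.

71.6 kHz, 121 kHz

fs/2 = 24.7 kHz.
3.4 kHz ≤ fs/2 = 24.7 kHz, passes unchanged.
71.6 kHz mod fs = 22.2 kHz.
22.2 kHz ≤ fs/2 = 24.7 kHz, appears at 22.2 kHz.
121 kHz mod fs = 22.2 kHz.
22.2 kHz ≤ fs/2 = 24.7 kHz, appears at 22.2 kHz.
71.6 kHz and 121 kHz both map to 22.2 kHz.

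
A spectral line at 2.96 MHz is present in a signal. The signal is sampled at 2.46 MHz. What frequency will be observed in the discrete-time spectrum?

0.5 MHz

2.96 MHz mod fs = 0.5 MHz.
0.5 MHz ≤ fs/2 = 1.23 MHz, appears at 0.5 MHz.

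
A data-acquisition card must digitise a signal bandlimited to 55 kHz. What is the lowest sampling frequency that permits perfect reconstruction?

Nyquist rate = 2 × 55 kHz = 110 kHz.

110 kHz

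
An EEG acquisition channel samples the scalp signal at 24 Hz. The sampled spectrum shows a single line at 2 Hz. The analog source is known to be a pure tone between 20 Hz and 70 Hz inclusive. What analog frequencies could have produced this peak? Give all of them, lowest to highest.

Frequencies that alias to 2 Hz are k·fs ± 2 Hz for integer k ≥ 0.
k=0: 2 Hz.
k=1: 22 Hz, 26 Hz.
k=2: 46 Hz, 50 Hz.
k=3: 70 Hz, 74 Hz.
k=4: 94 Hz, 98 Hz.
Within [20 Hz, 70 Hz]: 22 Hz, 26 Hz, 46 Hz, 50 Hz, 70 Hz.

22 Hz, 26 Hz, 46 Hz, 50 Hz, 70 Hz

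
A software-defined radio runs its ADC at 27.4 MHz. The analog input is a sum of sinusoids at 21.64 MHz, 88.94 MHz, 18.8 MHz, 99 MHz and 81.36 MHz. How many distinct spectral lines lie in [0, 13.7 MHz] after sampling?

fs/2 = 13.7 MHz.
21.64 MHz > fs/2 = 13.7 MHz, folds to fs − 21.64 MHz = 5.76 MHz.
88.94 MHz mod fs = 6.74 MHz.
6.74 MHz ≤ fs/2 = 13.7 MHz, appears at 6.74 MHz.
18.8 MHz > fs/2 = 13.7 MHz, folds to fs − 18.8 MHz = 8.6 MHz.
99 MHz mod fs = 16.8 MHz.
16.8 MHz > fs/2 = 13.7 MHz, folds to fs − 16.8 MHz = 10.6 MHz.
81.36 MHz mod fs = 26.56 MHz.
26.56 MHz > fs/2 = 13.7 MHz, folds to fs − 26.56 MHz = 0.84 MHz.
Distinct values: {0.84 MHz, 5.76 MHz, 6.74 MHz, 8.6 MHz, 10.6 MHz} → 5.

5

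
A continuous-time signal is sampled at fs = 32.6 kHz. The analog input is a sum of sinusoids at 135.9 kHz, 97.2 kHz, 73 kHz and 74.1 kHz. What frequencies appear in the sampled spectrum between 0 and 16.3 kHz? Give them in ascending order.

fs/2 = 16.3 kHz.
135.9 kHz mod fs = 5.5 kHz.
5.5 kHz ≤ fs/2 = 16.3 kHz, appears at 5.5 kHz.
97.2 kHz mod fs = 32 kHz.
32 kHz > fs/2 = 16.3 kHz, folds to fs − 32 kHz = 0.6 kHz.
73 kHz mod fs = 7.8 kHz.
7.8 kHz ≤ fs/2 = 16.3 kHz, appears at 7.8 kHz.
74.1 kHz mod fs = 8.9 kHz.
8.9 kHz ≤ fs/2 = 16.3 kHz, appears at 8.9 kHz.
Distinct values: {0.6 kHz, 5.5 kHz, 7.8 kHz, 8.9 kHz}.

0.6 kHz, 5.5 kHz, 7.8 kHz, 8.9 kHz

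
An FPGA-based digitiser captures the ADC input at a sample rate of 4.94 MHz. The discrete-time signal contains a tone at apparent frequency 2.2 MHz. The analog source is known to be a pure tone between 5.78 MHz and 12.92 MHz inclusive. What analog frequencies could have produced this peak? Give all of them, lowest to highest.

7.14 MHz, 7.68 MHz, 12.08 MHz, 12.62 MHz

Frequencies that alias to 2.2 MHz are k·fs ± 2.2 MHz for integer k ≥ 0.
k=0: 2.2 MHz.
k=1: 2.74 MHz, 7.14 MHz.
k=2: 7.68 MHz, 12.08 MHz.
k=3: 12.62 MHz, 17.02 MHz.
k=4: 17.56 MHz, 21.96 MHz.
Within [5.78 MHz, 12.92 MHz]: 7.14 MHz, 7.68 MHz, 12.08 MHz, 12.62 MHz.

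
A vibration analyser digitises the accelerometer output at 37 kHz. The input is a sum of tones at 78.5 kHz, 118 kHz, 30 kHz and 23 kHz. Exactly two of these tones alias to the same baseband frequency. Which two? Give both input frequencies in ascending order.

30 kHz, 118 kHz

fs/2 = 18.5 kHz.
78.5 kHz mod fs = 4.5 kHz.
4.5 kHz ≤ fs/2 = 18.5 kHz, appears at 4.5 kHz.
118 kHz mod fs = 7 kHz.
7 kHz ≤ fs/2 = 18.5 kHz, appears at 7 kHz.
30 kHz > fs/2 = 18.5 kHz, folds to fs − 30 kHz = 7 kHz.
23 kHz > fs/2 = 18.5 kHz, folds to fs − 23 kHz = 14 kHz.
30 kHz and 118 kHz both map to 7 kHz.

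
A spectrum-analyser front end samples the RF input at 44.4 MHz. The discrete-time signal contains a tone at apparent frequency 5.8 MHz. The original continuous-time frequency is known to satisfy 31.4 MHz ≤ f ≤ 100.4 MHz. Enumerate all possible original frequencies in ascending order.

Frequencies that alias to 5.8 MHz are k·fs ± 5.8 MHz for integer k ≥ 0.
k=0: 5.8 MHz.
k=1: 38.6 MHz, 50.2 MHz.
k=2: 83 MHz, 94.6 MHz.
k=3: 127.4 MHz, 139 MHz.
Within [31.4 MHz, 100.4 MHz]: 38.6 MHz, 50.2 MHz, 83 MHz, 94.6 MHz.

38.6 MHz, 50.2 MHz, 83 MHz, 94.6 MHz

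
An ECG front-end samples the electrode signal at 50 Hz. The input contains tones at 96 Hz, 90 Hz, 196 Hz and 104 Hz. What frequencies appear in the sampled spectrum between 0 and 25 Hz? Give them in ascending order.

4 Hz, 10 Hz

fs/2 = 25 Hz.
96 Hz mod fs = 46 Hz.
46 Hz > fs/2 = 25 Hz, folds to fs − 46 Hz = 4 Hz.
90 Hz mod fs = 40 Hz.
40 Hz > fs/2 = 25 Hz, folds to fs − 40 Hz = 10 Hz.
196 Hz mod fs = 46 Hz.
46 Hz > fs/2 = 25 Hz, folds to fs − 46 Hz = 4 Hz.
104 Hz mod fs = 4 Hz.
4 Hz ≤ fs/2 = 25 Hz, appears at 4 Hz.
Distinct values: {4 Hz, 10 Hz}.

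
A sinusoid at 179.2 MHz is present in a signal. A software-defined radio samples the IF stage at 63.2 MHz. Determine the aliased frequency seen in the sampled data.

10.4 MHz

179.2 MHz mod fs = 52.8 MHz.
52.8 MHz > fs/2 = 31.6 MHz, folds to fs − 52.8 MHz = 10.4 MHz.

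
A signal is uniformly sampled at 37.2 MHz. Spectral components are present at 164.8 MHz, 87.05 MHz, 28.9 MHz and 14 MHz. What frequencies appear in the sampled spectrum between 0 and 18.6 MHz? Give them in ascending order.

8.3 MHz, 12.65 MHz, 14 MHz, 16 MHz

fs/2 = 18.6 MHz.
164.8 MHz mod fs = 16 MHz.
16 MHz ≤ fs/2 = 18.6 MHz, appears at 16 MHz.
87.05 MHz mod fs = 12.65 MHz.
12.65 MHz ≤ fs/2 = 18.6 MHz, appears at 12.65 MHz.
28.9 MHz > fs/2 = 18.6 MHz, folds to fs − 28.9 MHz = 8.3 MHz.
14 MHz ≤ fs/2 = 18.6 MHz, passes unchanged.
Distinct values: {8.3 MHz, 12.65 MHz, 14 MHz, 16 MHz}.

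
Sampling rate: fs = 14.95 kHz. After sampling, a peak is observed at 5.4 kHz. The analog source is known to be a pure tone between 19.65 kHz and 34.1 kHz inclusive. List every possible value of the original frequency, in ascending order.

Frequencies that alias to 5.4 kHz are k·fs ± 5.4 kHz for integer k ≥ 0.
k=0: 5.4 kHz.
k=1: 9.55 kHz, 20.35 kHz.
k=2: 24.5 kHz, 35.3 kHz.
k=3: 39.45 kHz, 50.25 kHz.
Within [19.65 kHz, 34.1 kHz]: 20.35 kHz, 24.5 kHz.

20.35 kHz, 24.5 kHz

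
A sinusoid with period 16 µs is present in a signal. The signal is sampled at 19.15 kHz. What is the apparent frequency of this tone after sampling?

5.05 kHz

T = 16 µs → f = 1/T = 62.5 kHz.
62.5 kHz mod fs = 5.05 kHz.
5.05 kHz ≤ fs/2 = 9.575 kHz, appears at 5.05 kHz.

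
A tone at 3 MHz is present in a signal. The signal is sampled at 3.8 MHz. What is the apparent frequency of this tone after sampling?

0.8 MHz

3 MHz > fs/2 = 1.9 MHz, folds to fs − 3 MHz = 0.8 MHz.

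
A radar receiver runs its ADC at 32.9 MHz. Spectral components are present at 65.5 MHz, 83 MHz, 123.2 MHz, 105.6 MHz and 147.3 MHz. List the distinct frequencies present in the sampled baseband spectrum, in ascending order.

0.3 MHz, 6.9 MHz, 8.4 MHz, 15.7 MHz

fs/2 = 16.45 MHz.
65.5 MHz mod fs = 32.6 MHz.
32.6 MHz > fs/2 = 16.45 MHz, folds to fs − 32.6 MHz = 0.3 MHz.
83 MHz mod fs = 17.2 MHz.
17.2 MHz > fs/2 = 16.45 MHz, folds to fs − 17.2 MHz = 15.7 MHz.
123.2 MHz mod fs = 24.5 MHz.
24.5 MHz > fs/2 = 16.45 MHz, folds to fs − 24.5 MHz = 8.4 MHz.
105.6 MHz mod fs = 6.9 MHz.
6.9 MHz ≤ fs/2 = 16.45 MHz, appears at 6.9 MHz.
147.3 MHz mod fs = 15.7 MHz.
15.7 MHz ≤ fs/2 = 16.45 MHz, appears at 15.7 MHz.
Distinct values: {0.3 MHz, 6.9 MHz, 8.4 MHz, 15.7 MHz}.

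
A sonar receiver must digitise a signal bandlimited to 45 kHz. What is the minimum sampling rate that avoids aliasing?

90 kHz

Nyquist rate = 2 × 45 kHz = 90 kHz.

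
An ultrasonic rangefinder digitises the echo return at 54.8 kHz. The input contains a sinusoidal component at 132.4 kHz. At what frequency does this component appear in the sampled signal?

132.4 kHz mod fs = 22.8 kHz.
22.8 kHz ≤ fs/2 = 27.4 kHz, appears at 22.8 kHz.

22.8 kHz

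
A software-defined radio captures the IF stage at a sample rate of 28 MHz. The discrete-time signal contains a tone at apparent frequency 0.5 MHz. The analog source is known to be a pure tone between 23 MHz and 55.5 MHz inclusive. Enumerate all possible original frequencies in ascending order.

27.5 MHz, 28.5 MHz, 55.5 MHz

Frequencies that alias to 0.5 MHz are k·fs ± 0.5 MHz for integer k ≥ 0.
k=0: 0.5 MHz.
k=1: 27.5 MHz, 28.5 MHz.
k=2: 55.5 MHz, 56.5 MHz.
k=3: 83.5 MHz, 84.5 MHz.
Within [23 MHz, 55.5 MHz]: 27.5 MHz, 28.5 MHz, 55.5 MHz.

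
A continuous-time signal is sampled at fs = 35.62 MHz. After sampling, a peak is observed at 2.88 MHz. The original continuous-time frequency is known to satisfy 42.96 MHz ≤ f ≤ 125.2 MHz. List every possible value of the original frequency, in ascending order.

68.36 MHz, 74.12 MHz, 103.98 MHz, 109.74 MHz

Frequencies that alias to 2.88 MHz are k·fs ± 2.88 MHz for integer k ≥ 0.
k=0: 2.88 MHz.
k=1: 32.74 MHz, 38.5 MHz.
k=2: 68.36 MHz, 74.12 MHz.
k=3: 103.98 MHz, 109.74 MHz.
k=4: 139.6 MHz, 145.36 MHz.
Within [42.96 MHz, 125.2 MHz]: 68.36 MHz, 74.12 MHz, 103.98 MHz, 109.74 MHz.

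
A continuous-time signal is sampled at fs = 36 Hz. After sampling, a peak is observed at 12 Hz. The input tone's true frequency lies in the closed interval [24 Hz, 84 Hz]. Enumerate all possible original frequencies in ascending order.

24 Hz, 48 Hz, 60 Hz, 84 Hz

Frequencies that alias to 12 Hz are k·fs ± 12 Hz for integer k ≥ 0.
k=0: 12 Hz.
k=1: 24 Hz, 48 Hz.
k=2: 60 Hz, 84 Hz.
k=3: 96 Hz, 120 Hz.
Within [24 Hz, 84 Hz]: 24 Hz, 48 Hz, 60 Hz, 84 Hz.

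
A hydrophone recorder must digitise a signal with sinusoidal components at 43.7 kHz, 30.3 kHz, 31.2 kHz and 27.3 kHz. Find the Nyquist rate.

Highest-frequency component: 43.7 kHz.
Nyquist rate = 2 × 43.7 kHz = 87.4 kHz.

87.4 kHz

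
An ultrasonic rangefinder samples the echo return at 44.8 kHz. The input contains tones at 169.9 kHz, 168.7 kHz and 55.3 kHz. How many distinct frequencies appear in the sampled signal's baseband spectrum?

2

fs/2 = 22.4 kHz.
169.9 kHz mod fs = 35.5 kHz.
35.5 kHz > fs/2 = 22.4 kHz, folds to fs − 35.5 kHz = 9.3 kHz.
168.7 kHz mod fs = 34.3 kHz.
34.3 kHz > fs/2 = 22.4 kHz, folds to fs − 34.3 kHz = 10.5 kHz.
55.3 kHz mod fs = 10.5 kHz.
10.5 kHz ≤ fs/2 = 22.4 kHz, appears at 10.5 kHz.
Distinct values: {9.3 kHz, 10.5 kHz} → 2.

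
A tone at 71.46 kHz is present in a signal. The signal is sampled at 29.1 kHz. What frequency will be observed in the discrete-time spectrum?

71.46 kHz mod fs = 13.26 kHz.
13.26 kHz ≤ fs/2 = 14.55 kHz, appears at 13.26 kHz.

13.26 kHz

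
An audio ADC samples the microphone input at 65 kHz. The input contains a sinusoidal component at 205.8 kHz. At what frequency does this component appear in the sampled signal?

205.8 kHz mod fs = 10.8 kHz.
10.8 kHz ≤ fs/2 = 32.5 kHz, appears at 10.8 kHz.

10.8 kHz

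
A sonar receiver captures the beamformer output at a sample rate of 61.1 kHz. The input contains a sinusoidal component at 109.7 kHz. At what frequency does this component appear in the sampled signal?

12.5 kHz

109.7 kHz mod fs = 48.6 kHz.
48.6 kHz > fs/2 = 30.55 kHz, folds to fs − 48.6 kHz = 12.5 kHz.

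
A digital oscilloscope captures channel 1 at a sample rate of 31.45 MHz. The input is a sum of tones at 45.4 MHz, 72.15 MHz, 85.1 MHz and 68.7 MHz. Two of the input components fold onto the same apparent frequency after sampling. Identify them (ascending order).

72.15 MHz, 85.1 MHz

fs/2 = 15.725 MHz.
45.4 MHz mod fs = 13.95 MHz.
13.95 MHz ≤ fs/2 = 15.725 MHz, appears at 13.95 MHz.
72.15 MHz mod fs = 9.25 MHz.
9.25 MHz ≤ fs/2 = 15.725 MHz, appears at 9.25 MHz.
85.1 MHz mod fs = 22.2 MHz.
22.2 MHz > fs/2 = 15.725 MHz, folds to fs − 22.2 MHz = 9.25 MHz.
68.7 MHz mod fs = 5.8 MHz.
5.8 MHz ≤ fs/2 = 15.725 MHz, appears at 5.8 MHz.
72.15 MHz and 85.1 MHz both map to 9.25 MHz.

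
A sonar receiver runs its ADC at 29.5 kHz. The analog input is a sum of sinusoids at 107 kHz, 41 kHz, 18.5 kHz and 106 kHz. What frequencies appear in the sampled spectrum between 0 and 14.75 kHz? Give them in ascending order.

11 kHz, 11.5 kHz, 12 kHz

fs/2 = 14.75 kHz.
107 kHz mod fs = 18.5 kHz.
18.5 kHz > fs/2 = 14.75 kHz, folds to fs − 18.5 kHz = 11 kHz.
41 kHz mod fs = 11.5 kHz.
11.5 kHz ≤ fs/2 = 14.75 kHz, appears at 11.5 kHz.
18.5 kHz > fs/2 = 14.75 kHz, folds to fs − 18.5 kHz = 11 kHz.
106 kHz mod fs = 17.5 kHz.
17.5 kHz > fs/2 = 14.75 kHz, folds to fs − 17.5 kHz = 12 kHz.
Distinct values: {11 kHz, 11.5 kHz, 12 kHz}.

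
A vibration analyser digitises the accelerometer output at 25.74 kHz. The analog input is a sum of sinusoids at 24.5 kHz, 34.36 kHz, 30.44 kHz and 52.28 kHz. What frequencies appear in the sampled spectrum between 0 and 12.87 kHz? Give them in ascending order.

0.8 kHz, 1.24 kHz, 4.7 kHz, 8.62 kHz

fs/2 = 12.87 kHz.
24.5 kHz > fs/2 = 12.87 kHz, folds to fs − 24.5 kHz = 1.24 kHz.
34.36 kHz mod fs = 8.62 kHz.
8.62 kHz ≤ fs/2 = 12.87 kHz, appears at 8.62 kHz.
30.44 kHz mod fs = 4.7 kHz.
4.7 kHz ≤ fs/2 = 12.87 kHz, appears at 4.7 kHz.
52.28 kHz mod fs = 0.8 kHz.
0.8 kHz ≤ fs/2 = 12.87 kHz, appears at 0.8 kHz.
Distinct values: {0.8 kHz, 1.24 kHz, 4.7 kHz, 8.62 kHz}.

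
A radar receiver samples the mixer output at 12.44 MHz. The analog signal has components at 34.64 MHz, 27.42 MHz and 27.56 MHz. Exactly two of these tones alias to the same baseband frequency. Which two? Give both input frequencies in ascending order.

27.56 MHz, 34.64 MHz

fs/2 = 6.22 MHz.
34.64 MHz mod fs = 9.76 MHz.
9.76 MHz > fs/2 = 6.22 MHz, folds to fs − 9.76 MHz = 2.68 MHz.
27.42 MHz mod fs = 2.54 MHz.
2.54 MHz ≤ fs/2 = 6.22 MHz, appears at 2.54 MHz.
27.56 MHz mod fs = 2.68 MHz.
2.68 MHz ≤ fs/2 = 6.22 MHz, appears at 2.68 MHz.
27.56 MHz and 34.64 MHz both map to 2.68 MHz.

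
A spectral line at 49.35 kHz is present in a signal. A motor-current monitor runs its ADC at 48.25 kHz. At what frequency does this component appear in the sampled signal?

1.1 kHz

49.35 kHz mod fs = 1.1 kHz.
1.1 kHz ≤ fs/2 = 24.125 kHz, appears at 1.1 kHz.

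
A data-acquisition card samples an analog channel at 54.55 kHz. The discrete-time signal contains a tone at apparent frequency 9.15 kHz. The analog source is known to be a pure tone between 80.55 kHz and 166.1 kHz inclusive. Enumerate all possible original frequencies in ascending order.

Frequencies that alias to 9.15 kHz are k·fs ± 9.15 kHz for integer k ≥ 0.
k=0: 9.15 kHz.
k=1: 45.4 kHz, 63.7 kHz.
k=2: 99.95 kHz, 118.25 kHz.
k=3: 154.5 kHz, 172.8 kHz.
k=4: 209.05 kHz, 227.35 kHz.
Within [80.55 kHz, 166.1 kHz]: 99.95 kHz, 118.25 kHz, 154.5 kHz.

99.95 kHz, 118.25 kHz, 154.5 kHz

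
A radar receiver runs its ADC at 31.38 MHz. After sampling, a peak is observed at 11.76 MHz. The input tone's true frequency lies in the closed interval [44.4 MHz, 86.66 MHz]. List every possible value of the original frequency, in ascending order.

51 MHz, 74.52 MHz, 82.38 MHz

Frequencies that alias to 11.76 MHz are k·fs ± 11.76 MHz for integer k ≥ 0.
k=0: 11.76 MHz.
k=1: 19.62 MHz, 43.14 MHz.
k=2: 51 MHz, 74.52 MHz.
k=3: 82.38 MHz, 105.9 MHz.
k=4: 113.76 MHz, 137.28 MHz.
Within [44.4 MHz, 86.66 MHz]: 51 MHz, 74.52 MHz, 82.38 MHz.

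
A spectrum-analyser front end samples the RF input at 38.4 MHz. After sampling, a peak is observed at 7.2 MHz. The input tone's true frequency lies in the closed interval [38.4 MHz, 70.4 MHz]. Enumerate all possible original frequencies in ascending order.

45.6 MHz, 69.6 MHz

Frequencies that alias to 7.2 MHz are k·fs ± 7.2 MHz for integer k ≥ 0.
k=0: 7.2 MHz.
k=1: 31.2 MHz, 45.6 MHz.
k=2: 69.6 MHz, 84 MHz.
k=3: 108 MHz, 122.4 MHz.
Within [38.4 MHz, 70.4 MHz]: 45.6 MHz, 69.6 MHz.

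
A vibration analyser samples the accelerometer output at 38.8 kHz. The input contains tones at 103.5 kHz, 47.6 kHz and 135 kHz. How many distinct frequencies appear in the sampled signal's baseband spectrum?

fs/2 = 19.4 kHz.
103.5 kHz mod fs = 25.9 kHz.
25.9 kHz > fs/2 = 19.4 kHz, folds to fs − 25.9 kHz = 12.9 kHz.
47.6 kHz mod fs = 8.8 kHz.
8.8 kHz ≤ fs/2 = 19.4 kHz, appears at 8.8 kHz.
135 kHz mod fs = 18.6 kHz.
18.6 kHz ≤ fs/2 = 19.4 kHz, appears at 18.6 kHz.
Distinct values: {8.8 kHz, 12.9 kHz, 18.6 kHz} → 3.

3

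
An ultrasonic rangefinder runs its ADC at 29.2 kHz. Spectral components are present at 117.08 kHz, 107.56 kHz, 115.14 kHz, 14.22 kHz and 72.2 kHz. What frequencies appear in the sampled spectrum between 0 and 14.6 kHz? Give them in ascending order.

0.28 kHz, 1.66 kHz, 9.24 kHz, 13.8 kHz, 14.22 kHz

fs/2 = 14.6 kHz.
117.08 kHz mod fs = 0.28 kHz.
0.28 kHz ≤ fs/2 = 14.6 kHz, appears at 0.28 kHz.
107.56 kHz mod fs = 19.96 kHz.
19.96 kHz > fs/2 = 14.6 kHz, folds to fs − 19.96 kHz = 9.24 kHz.
115.14 kHz mod fs = 27.54 kHz.
27.54 kHz > fs/2 = 14.6 kHz, folds to fs − 27.54 kHz = 1.66 kHz.
14.22 kHz ≤ fs/2 = 14.6 kHz, passes unchanged.
72.2 kHz mod fs = 13.8 kHz.
13.8 kHz ≤ fs/2 = 14.6 kHz, appears at 13.8 kHz.
Distinct values: {0.28 kHz, 1.66 kHz, 9.24 kHz, 13.8 kHz, 14.22 kHz}.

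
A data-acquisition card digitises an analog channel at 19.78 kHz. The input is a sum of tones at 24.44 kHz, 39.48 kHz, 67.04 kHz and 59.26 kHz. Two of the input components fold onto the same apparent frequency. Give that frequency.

0.08 kHz

fs/2 = 9.89 kHz.
24.44 kHz mod fs = 4.66 kHz.
4.66 kHz ≤ fs/2 = 9.89 kHz, appears at 4.66 kHz.
39.48 kHz mod fs = 19.7 kHz.
19.7 kHz > fs/2 = 9.89 kHz, folds to fs − 19.7 kHz = 0.08 kHz.
67.04 kHz mod fs = 7.7 kHz.
7.7 kHz ≤ fs/2 = 9.89 kHz, appears at 7.7 kHz.
59.26 kHz mod fs = 19.7 kHz.
19.7 kHz > fs/2 = 9.89 kHz, folds to fs − 19.7 kHz = 0.08 kHz.
39.48 kHz and 59.26 kHz both map to 0.08 kHz.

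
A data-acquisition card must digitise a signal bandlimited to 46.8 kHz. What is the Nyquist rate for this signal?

Nyquist rate = 2 × 46.8 kHz = 93.6 kHz.

93.6 kHz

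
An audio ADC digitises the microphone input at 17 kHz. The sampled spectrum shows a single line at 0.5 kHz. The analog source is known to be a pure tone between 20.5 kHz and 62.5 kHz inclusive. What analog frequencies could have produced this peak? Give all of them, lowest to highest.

Frequencies that alias to 0.5 kHz are k·fs ± 0.5 kHz for integer k ≥ 0.
k=0: 0.5 kHz.
k=1: 16.5 kHz, 17.5 kHz.
k=2: 33.5 kHz, 34.5 kHz.
k=3: 50.5 kHz, 51.5 kHz.
k=4: 67.5 kHz, 68.5 kHz.
Within [20.5 kHz, 62.5 kHz]: 33.5 kHz, 34.5 kHz, 50.5 kHz, 51.5 kHz.

33.5 kHz, 34.5 kHz, 50.5 kHz, 51.5 kHz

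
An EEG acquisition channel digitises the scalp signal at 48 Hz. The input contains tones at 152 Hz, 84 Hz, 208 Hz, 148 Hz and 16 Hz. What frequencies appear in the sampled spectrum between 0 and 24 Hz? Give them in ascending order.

4 Hz, 8 Hz, 12 Hz, 16 Hz

fs/2 = 24 Hz.
152 Hz mod fs = 8 Hz.
8 Hz ≤ fs/2 = 24 Hz, appears at 8 Hz.
84 Hz mod fs = 36 Hz.
36 Hz > fs/2 = 24 Hz, folds to fs − 36 Hz = 12 Hz.
208 Hz mod fs = 16 Hz.
16 Hz ≤ fs/2 = 24 Hz, appears at 16 Hz.
148 Hz mod fs = 4 Hz.
4 Hz ≤ fs/2 = 24 Hz, appears at 4 Hz.
16 Hz ≤ fs/2 = 24 Hz, passes unchanged.
Distinct values: {4 Hz, 8 Hz, 12 Hz, 16 Hz}.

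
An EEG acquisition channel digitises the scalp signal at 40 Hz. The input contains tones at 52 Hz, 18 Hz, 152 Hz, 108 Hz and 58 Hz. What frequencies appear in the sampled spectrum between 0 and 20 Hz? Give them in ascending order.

8 Hz, 12 Hz, 18 Hz

fs/2 = 20 Hz.
52 Hz mod fs = 12 Hz.
12 Hz ≤ fs/2 = 20 Hz, appears at 12 Hz.
18 Hz ≤ fs/2 = 20 Hz, passes unchanged.
152 Hz mod fs = 32 Hz.
32 Hz > fs/2 = 20 Hz, folds to fs − 32 Hz = 8 Hz.
108 Hz mod fs = 28 Hz.
28 Hz > fs/2 = 20 Hz, folds to fs − 28 Hz = 12 Hz.
58 Hz mod fs = 18 Hz.
18 Hz ≤ fs/2 = 20 Hz, appears at 18 Hz.
Distinct values: {8 Hz, 12 Hz, 18 Hz}.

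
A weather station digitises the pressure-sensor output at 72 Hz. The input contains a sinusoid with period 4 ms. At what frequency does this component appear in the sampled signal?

34 Hz

T = 4 ms → f = 1/T = 250 Hz.
250 Hz mod fs = 34 Hz.
34 Hz ≤ fs/2 = 36 Hz, appears at 34 Hz.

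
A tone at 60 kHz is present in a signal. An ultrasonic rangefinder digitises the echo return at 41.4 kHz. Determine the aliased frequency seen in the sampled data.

60 kHz mod fs = 18.6 kHz.
18.6 kHz ≤ fs/2 = 20.7 kHz, appears at 18.6 kHz.

18.6 kHz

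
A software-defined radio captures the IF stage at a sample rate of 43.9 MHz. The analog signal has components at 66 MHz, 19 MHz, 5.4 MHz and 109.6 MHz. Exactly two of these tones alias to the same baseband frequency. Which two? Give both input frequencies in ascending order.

fs/2 = 21.95 MHz.
66 MHz mod fs = 22.1 MHz.
22.1 MHz > fs/2 = 21.95 MHz, folds to fs − 22.1 MHz = 21.8 MHz.
19 MHz ≤ fs/2 = 21.95 MHz, passes unchanged.
5.4 MHz ≤ fs/2 = 21.95 MHz, passes unchanged.
109.6 MHz mod fs = 21.8 MHz.
21.8 MHz ≤ fs/2 = 21.95 MHz, appears at 21.8 MHz.
66 MHz and 109.6 MHz both map to 21.8 MHz.

66 MHz, 109.6 MHz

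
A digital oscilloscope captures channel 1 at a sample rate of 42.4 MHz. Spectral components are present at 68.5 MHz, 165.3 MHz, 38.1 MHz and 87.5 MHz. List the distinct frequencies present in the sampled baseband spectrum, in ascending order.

fs/2 = 21.2 MHz.
68.5 MHz mod fs = 26.1 MHz.
26.1 MHz > fs/2 = 21.2 MHz, folds to fs − 26.1 MHz = 16.3 MHz.
165.3 MHz mod fs = 38.1 MHz.
38.1 MHz > fs/2 = 21.2 MHz, folds to fs − 38.1 MHz = 4.3 MHz.
38.1 MHz > fs/2 = 21.2 MHz, folds to fs − 38.1 MHz = 4.3 MHz.
87.5 MHz mod fs = 2.7 MHz.
2.7 MHz ≤ fs/2 = 21.2 MHz, appears at 2.7 MHz.
Distinct values: {2.7 MHz, 4.3 MHz, 16.3 MHz}.

2.7 MHz, 4.3 MHz, 16.3 MHz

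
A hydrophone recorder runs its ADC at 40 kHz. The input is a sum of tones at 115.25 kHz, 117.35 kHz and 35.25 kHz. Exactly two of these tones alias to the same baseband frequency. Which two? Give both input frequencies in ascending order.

35.25 kHz, 115.25 kHz

fs/2 = 20 kHz.
115.25 kHz mod fs = 35.25 kHz.
35.25 kHz > fs/2 = 20 kHz, folds to fs − 35.25 kHz = 4.75 kHz.
117.35 kHz mod fs = 37.35 kHz.
37.35 kHz > fs/2 = 20 kHz, folds to fs − 37.35 kHz = 2.65 kHz.
35.25 kHz > fs/2 = 20 kHz, folds to fs − 35.25 kHz = 4.75 kHz.
35.25 kHz and 115.25 kHz both map to 4.75 kHz.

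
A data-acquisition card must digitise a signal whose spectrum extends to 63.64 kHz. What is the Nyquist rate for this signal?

Nyquist rate = 2 × 63.64 kHz = 127.28 kHz.

127.28 kHz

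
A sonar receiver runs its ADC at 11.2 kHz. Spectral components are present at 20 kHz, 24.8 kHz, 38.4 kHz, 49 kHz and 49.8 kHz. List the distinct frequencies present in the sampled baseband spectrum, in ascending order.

fs/2 = 5.6 kHz.
20 kHz mod fs = 8.8 kHz.
8.8 kHz > fs/2 = 5.6 kHz, folds to fs − 8.8 kHz = 2.4 kHz.
24.8 kHz mod fs = 2.4 kHz.
2.4 kHz ≤ fs/2 = 5.6 kHz, appears at 2.4 kHz.
38.4 kHz mod fs = 4.8 kHz.
4.8 kHz ≤ fs/2 = 5.6 kHz, appears at 4.8 kHz.
49 kHz mod fs = 4.2 kHz.
4.2 kHz ≤ fs/2 = 5.6 kHz, appears at 4.2 kHz.
49.8 kHz mod fs = 5 kHz.
5 kHz ≤ fs/2 = 5.6 kHz, appears at 5 kHz.
Distinct values: {2.4 kHz, 4.2 kHz, 4.8 kHz, 5 kHz}.

2.4 kHz, 4.2 kHz, 4.8 kHz, 5 kHz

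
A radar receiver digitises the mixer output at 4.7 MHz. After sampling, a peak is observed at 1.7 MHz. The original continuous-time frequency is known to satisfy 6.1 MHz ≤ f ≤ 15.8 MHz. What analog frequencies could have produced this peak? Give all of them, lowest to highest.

Frequencies that alias to 1.7 MHz are k·fs ± 1.7 MHz for integer k ≥ 0.
k=0: 1.7 MHz.
k=1: 3 MHz, 6.4 MHz.
k=2: 7.7 MHz, 11.1 MHz.
k=3: 12.4 MHz, 15.8 MHz.
k=4: 17.1 MHz, 20.5 MHz.
Within [6.1 MHz, 15.8 MHz]: 6.4 MHz, 7.7 MHz, 11.1 MHz, 12.4 MHz, 15.8 MHz.

6.4 MHz, 7.7 MHz, 11.1 MHz, 12.4 MHz, 15.8 MHz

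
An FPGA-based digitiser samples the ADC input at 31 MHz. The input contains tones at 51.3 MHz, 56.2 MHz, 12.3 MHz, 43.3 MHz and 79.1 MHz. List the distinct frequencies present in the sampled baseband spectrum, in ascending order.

fs/2 = 15.5 MHz.
51.3 MHz mod fs = 20.3 MHz.
20.3 MHz > fs/2 = 15.5 MHz, folds to fs − 20.3 MHz = 10.7 MHz.
56.2 MHz mod fs = 25.2 MHz.
25.2 MHz > fs/2 = 15.5 MHz, folds to fs − 25.2 MHz = 5.8 MHz.
12.3 MHz ≤ fs/2 = 15.5 MHz, passes unchanged.
43.3 MHz mod fs = 12.3 MHz.
12.3 MHz ≤ fs/2 = 15.5 MHz, appears at 12.3 MHz.
79.1 MHz mod fs = 17.1 MHz.
17.1 MHz > fs/2 = 15.5 MHz, folds to fs − 17.1 MHz = 13.9 MHz.
Distinct values: {5.8 MHz, 10.7 MHz, 12.3 MHz, 13.9 MHz}.

5.8 MHz, 10.7 MHz, 12.3 MHz, 13.9 MHz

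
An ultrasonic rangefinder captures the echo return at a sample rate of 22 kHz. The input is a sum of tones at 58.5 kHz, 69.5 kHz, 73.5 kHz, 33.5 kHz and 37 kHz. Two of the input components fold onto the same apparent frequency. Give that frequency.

fs/2 = 11 kHz.
58.5 kHz mod fs = 14.5 kHz.
14.5 kHz > fs/2 = 11 kHz, folds to fs − 14.5 kHz = 7.5 kHz.
69.5 kHz mod fs = 3.5 kHz.
3.5 kHz ≤ fs/2 = 11 kHz, appears at 3.5 kHz.
73.5 kHz mod fs = 7.5 kHz.
7.5 kHz ≤ fs/2 = 11 kHz, appears at 7.5 kHz.
33.5 kHz mod fs = 11.5 kHz.
11.5 kHz > fs/2 = 11 kHz, folds to fs − 11.5 kHz = 10.5 kHz.
37 kHz mod fs = 15 kHz.
15 kHz > fs/2 = 11 kHz, folds to fs − 15 kHz = 7 kHz.
58.5 kHz and 73.5 kHz both map to 7.5 kHz.

7.5 kHz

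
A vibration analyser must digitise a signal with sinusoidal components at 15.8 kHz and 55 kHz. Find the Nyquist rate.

110 kHz

Highest-frequency component: 55 kHz.
Nyquist rate = 2 × 55 kHz = 110 kHz.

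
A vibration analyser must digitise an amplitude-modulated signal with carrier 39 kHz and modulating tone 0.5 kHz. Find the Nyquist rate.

AM sidebands sit at fc ± fm = 38.5 kHz and 39.5 kHz.
Highest-frequency component: 39.5 kHz.
Nyquist rate = 2 × 39.5 kHz = 79 kHz.

79 kHz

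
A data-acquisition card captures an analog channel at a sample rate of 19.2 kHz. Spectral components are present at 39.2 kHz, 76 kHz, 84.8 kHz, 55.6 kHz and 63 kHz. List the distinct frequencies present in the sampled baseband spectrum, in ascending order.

fs/2 = 9.6 kHz.
39.2 kHz mod fs = 0.8 kHz.
0.8 kHz ≤ fs/2 = 9.6 kHz, appears at 0.8 kHz.
76 kHz mod fs = 18.4 kHz.
18.4 kHz > fs/2 = 9.6 kHz, folds to fs − 18.4 kHz = 0.8 kHz.
84.8 kHz mod fs = 8 kHz.
8 kHz ≤ fs/2 = 9.6 kHz, appears at 8 kHz.
55.6 kHz mod fs = 17.2 kHz.
17.2 kHz > fs/2 = 9.6 kHz, folds to fs − 17.2 kHz = 2 kHz.
63 kHz mod fs = 5.4 kHz.
5.4 kHz ≤ fs/2 = 9.6 kHz, appears at 5.4 kHz.
Distinct values: {0.8 kHz, 2 kHz, 5.4 kHz, 8 kHz}.

0.8 kHz, 2 kHz, 5.4 kHz, 8 kHz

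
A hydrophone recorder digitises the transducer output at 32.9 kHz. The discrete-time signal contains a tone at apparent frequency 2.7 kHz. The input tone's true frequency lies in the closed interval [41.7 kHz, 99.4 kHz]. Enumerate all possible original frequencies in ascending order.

Frequencies that alias to 2.7 kHz are k·fs ± 2.7 kHz for integer k ≥ 0.
k=0: 2.7 kHz.
k=1: 30.2 kHz, 35.6 kHz.
k=2: 63.1 kHz, 68.5 kHz.
k=3: 96 kHz, 101.4 kHz.
k=4: 128.9 kHz, 134.3 kHz.
Within [41.7 kHz, 99.4 kHz]: 63.1 kHz, 68.5 kHz, 96 kHz.

63.1 kHz, 68.5 kHz, 96 kHz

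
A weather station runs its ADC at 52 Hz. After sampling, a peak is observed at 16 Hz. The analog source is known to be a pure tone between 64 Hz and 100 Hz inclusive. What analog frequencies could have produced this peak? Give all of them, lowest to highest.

Frequencies that alias to 16 Hz are k·fs ± 16 Hz for integer k ≥ 0.
k=0: 16 Hz.
k=1: 36 Hz, 68 Hz.
k=2: 88 Hz, 120 Hz.
k=3: 140 Hz, 172 Hz.
Within [64 Hz, 100 Hz]: 68 Hz, 88 Hz.

68 Hz, 88 Hz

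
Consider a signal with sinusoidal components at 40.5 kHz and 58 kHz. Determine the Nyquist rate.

Highest-frequency component: 58 kHz.
Nyquist rate = 2 × 58 kHz = 116 kHz.

116 kHz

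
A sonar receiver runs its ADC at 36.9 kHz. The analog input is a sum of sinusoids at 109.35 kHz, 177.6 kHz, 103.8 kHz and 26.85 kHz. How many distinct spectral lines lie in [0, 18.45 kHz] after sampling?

fs/2 = 18.45 kHz.
109.35 kHz mod fs = 35.55 kHz.
35.55 kHz > fs/2 = 18.45 kHz, folds to fs − 35.55 kHz = 1.35 kHz.
177.6 kHz mod fs = 30 kHz.
30 kHz > fs/2 = 18.45 kHz, folds to fs − 30 kHz = 6.9 kHz.
103.8 kHz mod fs = 30 kHz.
30 kHz > fs/2 = 18.45 kHz, folds to fs − 30 kHz = 6.9 kHz.
26.85 kHz > fs/2 = 18.45 kHz, folds to fs − 26.85 kHz = 10.05 kHz.
Distinct values: {1.35 kHz, 6.9 kHz, 10.05 kHz} → 3.

3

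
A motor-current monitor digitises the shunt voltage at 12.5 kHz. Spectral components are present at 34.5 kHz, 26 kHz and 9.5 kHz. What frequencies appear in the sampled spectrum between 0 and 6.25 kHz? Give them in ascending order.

fs/2 = 6.25 kHz.
34.5 kHz mod fs = 9.5 kHz.
9.5 kHz > fs/2 = 6.25 kHz, folds to fs − 9.5 kHz = 3 kHz.
26 kHz mod fs = 1 kHz.
1 kHz ≤ fs/2 = 6.25 kHz, appears at 1 kHz.
9.5 kHz > fs/2 = 6.25 kHz, folds to fs − 9.5 kHz = 3 kHz.
Distinct values: {1 kHz, 3 kHz}.

1 kHz, 3 kHz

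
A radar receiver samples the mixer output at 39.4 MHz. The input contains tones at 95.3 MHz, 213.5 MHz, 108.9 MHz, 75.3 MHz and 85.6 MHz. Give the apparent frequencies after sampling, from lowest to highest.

fs/2 = 19.7 MHz.
95.3 MHz mod fs = 16.5 MHz.
16.5 MHz ≤ fs/2 = 19.7 MHz, appears at 16.5 MHz.
213.5 MHz mod fs = 16.5 MHz.
16.5 MHz ≤ fs/2 = 19.7 MHz, appears at 16.5 MHz.
108.9 MHz mod fs = 30.1 MHz.
30.1 MHz > fs/2 = 19.7 MHz, folds to fs − 30.1 MHz = 9.3 MHz.
75.3 MHz mod fs = 35.9 MHz.
35.9 MHz > fs/2 = 19.7 MHz, folds to fs − 35.9 MHz = 3.5 MHz.
85.6 MHz mod fs = 6.8 MHz.
6.8 MHz ≤ fs/2 = 19.7 MHz, appears at 6.8 MHz.
Distinct values: {3.5 MHz, 6.8 MHz, 9.3 MHz, 16.5 MHz}.

3.5 MHz, 6.8 MHz, 9.3 MHz, 16.5 MHz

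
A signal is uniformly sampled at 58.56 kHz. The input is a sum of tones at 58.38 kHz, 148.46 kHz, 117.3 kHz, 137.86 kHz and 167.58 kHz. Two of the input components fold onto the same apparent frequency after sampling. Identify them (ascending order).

58.38 kHz, 117.3 kHz

fs/2 = 29.28 kHz.
58.38 kHz > fs/2 = 29.28 kHz, folds to fs − 58.38 kHz = 0.18 kHz.
148.46 kHz mod fs = 31.34 kHz.
31.34 kHz > fs/2 = 29.28 kHz, folds to fs − 31.34 kHz = 27.22 kHz.
117.3 kHz mod fs = 0.18 kHz.
0.18 kHz ≤ fs/2 = 29.28 kHz, appears at 0.18 kHz.
137.86 kHz mod fs = 20.74 kHz.
20.74 kHz ≤ fs/2 = 29.28 kHz, appears at 20.74 kHz.
167.58 kHz mod fs = 50.46 kHz.
50.46 kHz > fs/2 = 29.28 kHz, folds to fs − 50.46 kHz = 8.1 kHz.
58.38 kHz and 117.3 kHz both map to 0.18 kHz.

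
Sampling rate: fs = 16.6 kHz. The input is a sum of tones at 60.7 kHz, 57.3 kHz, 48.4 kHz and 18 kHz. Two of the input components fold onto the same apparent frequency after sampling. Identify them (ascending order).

18 kHz, 48.4 kHz

fs/2 = 8.3 kHz.
60.7 kHz mod fs = 10.9 kHz.
10.9 kHz > fs/2 = 8.3 kHz, folds to fs − 10.9 kHz = 5.7 kHz.
57.3 kHz mod fs = 7.5 kHz.
7.5 kHz ≤ fs/2 = 8.3 kHz, appears at 7.5 kHz.
48.4 kHz mod fs = 15.2 kHz.
15.2 kHz > fs/2 = 8.3 kHz, folds to fs − 15.2 kHz = 1.4 kHz.
18 kHz mod fs = 1.4 kHz.
1.4 kHz ≤ fs/2 = 8.3 kHz, appears at 1.4 kHz.
18 kHz and 48.4 kHz both map to 1.4 kHz.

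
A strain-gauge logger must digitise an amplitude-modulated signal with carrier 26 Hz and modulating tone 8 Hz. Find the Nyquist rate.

AM sidebands sit at fc ± fm = 18 Hz and 34 Hz.
Highest-frequency component: 34 Hz.
Nyquist rate = 2 × 34 Hz = 68 Hz.

68 Hz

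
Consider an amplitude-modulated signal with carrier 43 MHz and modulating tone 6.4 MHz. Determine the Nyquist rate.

AM sidebands sit at fc ± fm = 36.6 MHz and 49.4 MHz.
Highest-frequency component: 49.4 MHz.
Nyquist rate = 2 × 49.4 MHz = 98.8 MHz.

98.8 MHz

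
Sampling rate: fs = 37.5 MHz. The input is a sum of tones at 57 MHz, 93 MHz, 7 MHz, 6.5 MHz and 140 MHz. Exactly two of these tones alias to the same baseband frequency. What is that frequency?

18 MHz

fs/2 = 18.75 MHz.
57 MHz mod fs = 19.5 MHz.
19.5 MHz > fs/2 = 18.75 MHz, folds to fs − 19.5 MHz = 18 MHz.
93 MHz mod fs = 18 MHz.
18 MHz ≤ fs/2 = 18.75 MHz, appears at 18 MHz.
7 MHz ≤ fs/2 = 18.75 MHz, passes unchanged.
6.5 MHz ≤ fs/2 = 18.75 MHz, passes unchanged.
140 MHz mod fs = 27.5 MHz.
27.5 MHz > fs/2 = 18.75 MHz, folds to fs − 27.5 MHz = 10 MHz.
57 MHz and 93 MHz both map to 18 MHz.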